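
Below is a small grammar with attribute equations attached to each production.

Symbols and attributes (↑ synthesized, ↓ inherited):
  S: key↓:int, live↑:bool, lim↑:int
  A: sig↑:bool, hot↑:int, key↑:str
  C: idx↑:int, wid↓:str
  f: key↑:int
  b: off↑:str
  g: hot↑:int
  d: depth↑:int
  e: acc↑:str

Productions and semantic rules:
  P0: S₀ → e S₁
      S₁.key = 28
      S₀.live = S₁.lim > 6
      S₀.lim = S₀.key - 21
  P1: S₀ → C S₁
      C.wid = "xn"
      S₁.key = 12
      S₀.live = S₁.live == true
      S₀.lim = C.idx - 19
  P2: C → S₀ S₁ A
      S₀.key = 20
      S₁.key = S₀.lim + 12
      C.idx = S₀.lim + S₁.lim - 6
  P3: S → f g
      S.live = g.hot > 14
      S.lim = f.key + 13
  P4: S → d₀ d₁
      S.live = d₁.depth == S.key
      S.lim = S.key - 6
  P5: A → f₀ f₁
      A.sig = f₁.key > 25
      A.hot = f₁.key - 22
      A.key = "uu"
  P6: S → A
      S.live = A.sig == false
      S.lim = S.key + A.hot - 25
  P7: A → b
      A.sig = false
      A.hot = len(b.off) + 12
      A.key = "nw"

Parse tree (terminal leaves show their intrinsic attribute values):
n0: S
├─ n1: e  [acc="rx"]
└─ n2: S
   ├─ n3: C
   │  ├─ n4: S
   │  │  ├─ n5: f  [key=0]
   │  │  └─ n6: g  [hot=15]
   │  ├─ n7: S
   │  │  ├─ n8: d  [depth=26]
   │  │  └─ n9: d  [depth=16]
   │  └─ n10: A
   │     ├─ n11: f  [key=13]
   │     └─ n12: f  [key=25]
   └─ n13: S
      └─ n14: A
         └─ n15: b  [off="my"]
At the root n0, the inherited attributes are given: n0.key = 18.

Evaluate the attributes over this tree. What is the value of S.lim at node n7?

19

1. n0.key = 18  [given at root]
2. n1.acc = "rx"  [terminal]
3. n2.key = 28  [28]
4. n3.wid = "xn"  ["xn"]
5. n4.key = 20  [20]
6. n5.key = 0  [terminal]
7. n6.hot = 15  [terminal]
8. n4.live = true  [g.hot > 14]
9. n4.lim = 13  [f.key + 13]
10. n7.key = 25  [S₀.lim + 12]
11. n8.depth = 26  [terminal]
12. n9.depth = 16  [terminal]
13. n7.live = false  [d₁.depth == S.key]
14. n7.lim = 19  [S.key - 6]
15. n11.key = 13  [terminal]
16. n12.key = 25  [terminal]
17. n10.sig = false  [f₁.key > 25]
18. n10.hot = 3  [f₁.key - 22]
19. n10.key = "uu"  ["uu"]
20. n3.idx = 26  [S₀.lim + S₁.lim - 6]
21. n13.key = 12  [12]
22. n15.off = "my"  [terminal]
23. n14.sig = false  [false]
24. n14.hot = 14  [len(b.off) + 12]
25. n14.key = "nw"  ["nw"]
26. n13.live = true  [A.sig == false]
27. n13.lim = 1  [S.key + A.hot - 25]
28. n2.live = true  [S₁.live == true]
29. n2.lim = 7  [C.idx - 19]
30. n0.live = true  [S₁.lim > 6]
31. n0.lim = -3  [S₀.key - 21]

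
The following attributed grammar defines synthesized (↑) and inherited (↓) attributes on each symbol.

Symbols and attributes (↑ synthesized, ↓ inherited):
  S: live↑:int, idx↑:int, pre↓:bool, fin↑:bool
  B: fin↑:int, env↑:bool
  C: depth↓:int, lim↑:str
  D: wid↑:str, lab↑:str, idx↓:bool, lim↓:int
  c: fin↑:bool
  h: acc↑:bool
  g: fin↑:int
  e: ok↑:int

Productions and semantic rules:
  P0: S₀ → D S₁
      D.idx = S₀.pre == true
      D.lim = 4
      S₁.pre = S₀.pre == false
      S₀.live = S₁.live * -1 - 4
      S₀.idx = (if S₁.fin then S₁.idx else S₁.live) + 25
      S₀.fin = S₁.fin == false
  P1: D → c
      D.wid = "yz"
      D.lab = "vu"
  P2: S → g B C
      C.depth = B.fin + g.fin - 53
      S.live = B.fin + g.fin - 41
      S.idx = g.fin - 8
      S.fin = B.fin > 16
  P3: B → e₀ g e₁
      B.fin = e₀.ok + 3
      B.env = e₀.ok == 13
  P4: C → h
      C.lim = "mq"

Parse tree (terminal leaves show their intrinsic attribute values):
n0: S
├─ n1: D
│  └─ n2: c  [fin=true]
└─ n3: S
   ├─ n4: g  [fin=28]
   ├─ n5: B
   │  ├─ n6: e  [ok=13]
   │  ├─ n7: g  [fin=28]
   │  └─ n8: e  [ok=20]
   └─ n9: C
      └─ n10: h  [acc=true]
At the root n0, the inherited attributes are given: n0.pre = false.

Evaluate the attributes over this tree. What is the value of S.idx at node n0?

28

1. n0.pre = false  [given at root]
2. n1.idx = false  [S₀.pre == true]
3. n1.lim = 4  [4]
4. n2.fin = true  [terminal]
5. n1.wid = "yz"  ["yz"]
6. n1.lab = "vu"  ["vu"]
7. n3.pre = true  [S₀.pre == false]
8. n4.fin = 28  [terminal]
9. n6.ok = 13  [terminal]
10. n7.fin = 28  [terminal]
11. n8.ok = 20  [terminal]
12. n5.fin = 16  [e₀.ok + 3]
13. n5.env = true  [e₀.ok == 13]
14. n9.depth = -9  [B.fin + g.fin - 53]
15. n10.acc = true  [terminal]
16. n9.lim = "mq"  ["mq"]
17. n3.live = 3  [B.fin + g.fin - 41]
18. n3.idx = 20  [g.fin - 8]
19. n3.fin = false  [B.fin > 16]
20. n0.live = -7  [S₁.live * -1 - 4]
21. n0.idx = 28  [(if S₁.fin then S₁.idx else S₁.live) + 25]
22. n0.fin = true  [S₁.fin == false]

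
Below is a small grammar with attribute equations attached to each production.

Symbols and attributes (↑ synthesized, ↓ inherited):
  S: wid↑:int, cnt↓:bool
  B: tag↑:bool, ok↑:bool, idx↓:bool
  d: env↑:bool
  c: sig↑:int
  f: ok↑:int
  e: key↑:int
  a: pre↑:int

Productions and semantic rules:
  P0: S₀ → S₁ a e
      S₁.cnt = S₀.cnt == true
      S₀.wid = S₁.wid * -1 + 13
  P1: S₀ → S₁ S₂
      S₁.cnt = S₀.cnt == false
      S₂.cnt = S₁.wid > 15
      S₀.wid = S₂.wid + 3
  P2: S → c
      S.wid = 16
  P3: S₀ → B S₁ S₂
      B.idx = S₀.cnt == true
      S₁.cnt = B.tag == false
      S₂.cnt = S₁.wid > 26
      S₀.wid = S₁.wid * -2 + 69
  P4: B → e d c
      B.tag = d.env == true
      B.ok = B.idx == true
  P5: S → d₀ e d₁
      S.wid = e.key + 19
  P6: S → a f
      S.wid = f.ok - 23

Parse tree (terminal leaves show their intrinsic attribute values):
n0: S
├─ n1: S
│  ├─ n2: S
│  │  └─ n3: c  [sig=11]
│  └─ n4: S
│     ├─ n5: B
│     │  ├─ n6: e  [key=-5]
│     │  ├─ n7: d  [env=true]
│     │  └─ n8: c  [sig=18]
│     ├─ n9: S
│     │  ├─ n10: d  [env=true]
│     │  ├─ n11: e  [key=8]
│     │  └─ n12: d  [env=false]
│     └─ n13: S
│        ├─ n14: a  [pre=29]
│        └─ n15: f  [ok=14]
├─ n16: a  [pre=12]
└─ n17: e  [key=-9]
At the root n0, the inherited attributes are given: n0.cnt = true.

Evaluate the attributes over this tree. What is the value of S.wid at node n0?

-5

1. n0.cnt = true  [given at root]
2. n1.cnt = true  [S₀.cnt == true]
3. n2.cnt = false  [S₀.cnt == false]
4. n3.sig = 11  [terminal]
5. n2.wid = 16  [16]
6. n4.cnt = true  [S₁.wid > 15]
7. n5.idx = true  [S₀.cnt == true]
8. n6.key = -5  [terminal]
9. n7.env = true  [terminal]
10. n8.sig = 18  [terminal]
11. n5.tag = true  [d.env == true]
12. n5.ok = true  [B.idx == true]
13. n9.cnt = false  [B.tag == false]
14. n10.env = true  [terminal]
15. n11.key = 8  [terminal]
16. n12.env = false  [terminal]
17. n9.wid = 27  [e.key + 19]
18. n13.cnt = true  [S₁.wid > 26]
19. n14.pre = 29  [terminal]
20. n15.ok = 14  [terminal]
21. n13.wid = -9  [f.ok - 23]
22. n4.wid = 15  [S₁.wid * -2 + 69]
23. n1.wid = 18  [S₂.wid + 3]
24. n16.pre = 12  [terminal]
25. n17.key = -9  [terminal]
26. n0.wid = -5  [S₁.wid * -1 + 13]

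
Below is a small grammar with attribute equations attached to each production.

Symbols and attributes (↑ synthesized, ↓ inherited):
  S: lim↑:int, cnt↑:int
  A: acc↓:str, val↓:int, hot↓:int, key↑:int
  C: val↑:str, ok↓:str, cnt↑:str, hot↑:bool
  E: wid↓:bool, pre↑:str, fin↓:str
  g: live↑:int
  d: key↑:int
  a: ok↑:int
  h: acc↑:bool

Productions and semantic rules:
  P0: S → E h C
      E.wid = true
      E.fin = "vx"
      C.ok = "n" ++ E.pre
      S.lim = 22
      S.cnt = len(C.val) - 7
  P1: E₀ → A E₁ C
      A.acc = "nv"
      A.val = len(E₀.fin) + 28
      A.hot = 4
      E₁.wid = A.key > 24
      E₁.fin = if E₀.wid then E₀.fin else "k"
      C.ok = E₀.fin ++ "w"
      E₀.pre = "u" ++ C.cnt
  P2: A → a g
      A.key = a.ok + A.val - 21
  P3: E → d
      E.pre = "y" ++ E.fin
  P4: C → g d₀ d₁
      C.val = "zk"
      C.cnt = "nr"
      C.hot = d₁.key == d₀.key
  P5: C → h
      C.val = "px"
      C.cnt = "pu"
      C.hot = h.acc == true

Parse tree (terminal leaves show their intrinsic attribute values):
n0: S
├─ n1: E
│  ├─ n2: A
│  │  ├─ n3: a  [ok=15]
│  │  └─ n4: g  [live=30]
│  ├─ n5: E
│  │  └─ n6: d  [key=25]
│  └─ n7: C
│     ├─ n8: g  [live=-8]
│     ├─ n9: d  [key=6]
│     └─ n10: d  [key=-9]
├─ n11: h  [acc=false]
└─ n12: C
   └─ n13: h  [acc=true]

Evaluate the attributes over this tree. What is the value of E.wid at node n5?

false

1. n1.wid = true  [true]
2. n1.fin = "vx"  ["vx"]
3. n2.acc = "nv"  ["nv"]
4. n2.val = 30  [len(E₀.fin) + 28]
5. n2.hot = 4  [4]
6. n3.ok = 15  [terminal]
7. n4.live = 30  [terminal]
8. n2.key = 24  [a.ok + A.val - 21]
9. n5.wid = false  [A.key > 24]
10. n5.fin = "vx"  [if E₀.wid then E₀.fin else "k"]
11. n6.key = 25  [terminal]
12. n5.pre = "yvx"  ["y" ++ E.fin]
13. n7.ok = "vxw"  [E₀.fin ++ "w"]
14. n8.live = -8  [terminal]
15. n9.key = 6  [terminal]
16. n10.key = -9  [terminal]
17. n7.val = "zk"  ["zk"]
18. n7.cnt = "nr"  ["nr"]
19. n7.hot = false  [d₁.key == d₀.key]
20. n1.pre = "unr"  ["u" ++ C.cnt]
21. n11.acc = false  [terminal]
22. n12.ok = "nunr"  ["n" ++ E.pre]
23. n13.acc = true  [terminal]
24. n12.val = "px"  ["px"]
25. n12.cnt = "pu"  ["pu"]
26. n12.hot = true  [h.acc == true]
27. n0.lim = 22  [22]
28. n0.cnt = -5  [len(C.val) - 7]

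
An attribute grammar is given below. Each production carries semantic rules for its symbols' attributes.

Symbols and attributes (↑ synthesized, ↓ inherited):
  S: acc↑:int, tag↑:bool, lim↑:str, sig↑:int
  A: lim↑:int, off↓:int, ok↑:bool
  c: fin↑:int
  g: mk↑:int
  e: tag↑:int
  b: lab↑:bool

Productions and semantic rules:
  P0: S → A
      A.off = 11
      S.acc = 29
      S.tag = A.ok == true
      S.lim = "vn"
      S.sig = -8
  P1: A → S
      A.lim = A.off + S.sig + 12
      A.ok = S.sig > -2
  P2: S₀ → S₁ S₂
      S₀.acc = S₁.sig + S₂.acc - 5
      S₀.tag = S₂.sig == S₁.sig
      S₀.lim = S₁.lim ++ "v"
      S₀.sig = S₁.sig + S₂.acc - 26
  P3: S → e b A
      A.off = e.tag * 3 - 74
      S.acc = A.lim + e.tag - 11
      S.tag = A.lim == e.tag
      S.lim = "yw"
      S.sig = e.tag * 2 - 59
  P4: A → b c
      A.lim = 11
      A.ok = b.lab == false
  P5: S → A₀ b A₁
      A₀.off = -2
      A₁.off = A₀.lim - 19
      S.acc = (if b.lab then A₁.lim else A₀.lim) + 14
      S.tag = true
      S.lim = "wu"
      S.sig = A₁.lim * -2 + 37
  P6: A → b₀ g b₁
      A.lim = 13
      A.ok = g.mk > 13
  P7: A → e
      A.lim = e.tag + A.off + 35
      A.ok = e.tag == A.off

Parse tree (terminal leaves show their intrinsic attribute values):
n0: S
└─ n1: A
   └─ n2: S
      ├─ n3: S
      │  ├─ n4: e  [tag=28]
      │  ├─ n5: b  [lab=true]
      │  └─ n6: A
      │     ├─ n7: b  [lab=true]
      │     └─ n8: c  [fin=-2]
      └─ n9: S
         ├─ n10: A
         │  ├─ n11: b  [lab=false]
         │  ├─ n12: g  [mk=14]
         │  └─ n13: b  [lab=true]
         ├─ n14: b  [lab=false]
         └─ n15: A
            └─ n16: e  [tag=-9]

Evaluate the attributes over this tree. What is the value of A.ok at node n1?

false

1. n1.off = 11  [11]
2. n4.tag = 28  [terminal]
3. n5.lab = true  [terminal]
4. n6.off = 10  [e.tag * 3 - 74]
5. n7.lab = true  [terminal]
6. n8.fin = -2  [terminal]
7. n6.lim = 11  [11]
8. n6.ok = false  [b.lab == false]
9. n3.acc = 28  [A.lim + e.tag - 11]
10. n3.tag = false  [A.lim == e.tag]
11. n3.lim = "yw"  ["yw"]
12. n3.sig = -3  [e.tag * 2 - 59]
13. n10.off = -2  [-2]
14. n11.lab = false  [terminal]
15. n12.mk = 14  [terminal]
16. n13.lab = true  [terminal]
17. n10.lim = 13  [13]
18. n10.ok = true  [g.mk > 13]
19. n14.lab = false  [terminal]
20. n15.off = -6  [A₀.lim - 19]
21. n16.tag = -9  [terminal]
22. n15.lim = 20  [e.tag + A.off + 35]
23. n15.ok = false  [e.tag == A.off]
24. n9.acc = 27  [(if b.lab then A₁.lim else A₀.lim) + 14]
25. n9.tag = true  [true]
26. n9.lim = "wu"  ["wu"]
27. n9.sig = -3  [A₁.lim * -2 + 37]
28. n2.acc = 19  [S₁.sig + S₂.acc - 5]
29. n2.tag = true  [S₂.sig == S₁.sig]
30. n2.lim = "ywv"  [S₁.lim ++ "v"]
31. n2.sig = -2  [S₁.sig + S₂.acc - 26]
32. n1.lim = 21  [A.off + S.sig + 12]
33. n1.ok = false  [S.sig > -2]
34. n0.acc = 29  [29]
35. n0.tag = false  [A.ok == true]
36. n0.lim = "vn"  ["vn"]
37. n0.sig = -8  [-8]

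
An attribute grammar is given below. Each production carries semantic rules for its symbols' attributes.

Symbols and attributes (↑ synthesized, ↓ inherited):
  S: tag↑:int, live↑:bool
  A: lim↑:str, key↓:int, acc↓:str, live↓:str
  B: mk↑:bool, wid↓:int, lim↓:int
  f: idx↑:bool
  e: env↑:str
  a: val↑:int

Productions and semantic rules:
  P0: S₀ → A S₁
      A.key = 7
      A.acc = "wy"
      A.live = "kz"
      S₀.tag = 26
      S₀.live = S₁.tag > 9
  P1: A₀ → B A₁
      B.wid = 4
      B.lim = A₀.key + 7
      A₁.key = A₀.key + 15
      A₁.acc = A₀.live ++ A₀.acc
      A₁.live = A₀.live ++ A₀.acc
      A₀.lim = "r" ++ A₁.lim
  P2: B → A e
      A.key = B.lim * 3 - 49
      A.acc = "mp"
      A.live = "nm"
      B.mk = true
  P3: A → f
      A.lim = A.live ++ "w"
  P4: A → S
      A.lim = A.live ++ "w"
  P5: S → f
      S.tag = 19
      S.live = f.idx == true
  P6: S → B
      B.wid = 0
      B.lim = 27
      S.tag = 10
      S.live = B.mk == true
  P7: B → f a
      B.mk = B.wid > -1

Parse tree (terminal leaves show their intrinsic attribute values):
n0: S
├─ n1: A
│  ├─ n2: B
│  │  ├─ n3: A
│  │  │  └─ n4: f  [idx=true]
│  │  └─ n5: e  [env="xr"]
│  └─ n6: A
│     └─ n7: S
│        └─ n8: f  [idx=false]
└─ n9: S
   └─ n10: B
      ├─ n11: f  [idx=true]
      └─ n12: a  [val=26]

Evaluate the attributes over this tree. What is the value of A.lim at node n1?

1. n1.key = 7  [7]
2. n1.acc = "wy"  ["wy"]
3. n1.live = "kz"  ["kz"]
4. n2.wid = 4  [4]
5. n2.lim = 14  [A₀.key + 7]
6. n3.key = -7  [B.lim * 3 - 49]
7. n3.acc = "mp"  ["mp"]
8. n3.live = "nm"  ["nm"]
9. n4.idx = true  [terminal]
10. n3.lim = "nmw"  [A.live ++ "w"]
11. n5.env = "xr"  [terminal]
12. n2.mk = true  [true]
13. n6.key = 22  [A₀.key + 15]
14. n6.acc = "kzwy"  [A₀.live ++ A₀.acc]
15. n6.live = "kzwy"  [A₀.live ++ A₀.acc]
16. n8.idx = false  [terminal]
17. n7.tag = 19  [19]
18. n7.live = false  [f.idx == true]
19. n6.lim = "kzwyw"  [A.live ++ "w"]
20. n1.lim = "rkzwyw"  ["r" ++ A₁.lim]
21. n10.wid = 0  [0]
22. n10.lim = 27  [27]
23. n11.idx = true  [terminal]
24. n12.val = 26  [terminal]
25. n10.mk = true  [B.wid > -1]
26. n9.tag = 10  [10]
27. n9.live = true  [B.mk == true]
28. n0.tag = 26  [26]
29. n0.live = true  [S₁.tag > 9]

"rkzwyw"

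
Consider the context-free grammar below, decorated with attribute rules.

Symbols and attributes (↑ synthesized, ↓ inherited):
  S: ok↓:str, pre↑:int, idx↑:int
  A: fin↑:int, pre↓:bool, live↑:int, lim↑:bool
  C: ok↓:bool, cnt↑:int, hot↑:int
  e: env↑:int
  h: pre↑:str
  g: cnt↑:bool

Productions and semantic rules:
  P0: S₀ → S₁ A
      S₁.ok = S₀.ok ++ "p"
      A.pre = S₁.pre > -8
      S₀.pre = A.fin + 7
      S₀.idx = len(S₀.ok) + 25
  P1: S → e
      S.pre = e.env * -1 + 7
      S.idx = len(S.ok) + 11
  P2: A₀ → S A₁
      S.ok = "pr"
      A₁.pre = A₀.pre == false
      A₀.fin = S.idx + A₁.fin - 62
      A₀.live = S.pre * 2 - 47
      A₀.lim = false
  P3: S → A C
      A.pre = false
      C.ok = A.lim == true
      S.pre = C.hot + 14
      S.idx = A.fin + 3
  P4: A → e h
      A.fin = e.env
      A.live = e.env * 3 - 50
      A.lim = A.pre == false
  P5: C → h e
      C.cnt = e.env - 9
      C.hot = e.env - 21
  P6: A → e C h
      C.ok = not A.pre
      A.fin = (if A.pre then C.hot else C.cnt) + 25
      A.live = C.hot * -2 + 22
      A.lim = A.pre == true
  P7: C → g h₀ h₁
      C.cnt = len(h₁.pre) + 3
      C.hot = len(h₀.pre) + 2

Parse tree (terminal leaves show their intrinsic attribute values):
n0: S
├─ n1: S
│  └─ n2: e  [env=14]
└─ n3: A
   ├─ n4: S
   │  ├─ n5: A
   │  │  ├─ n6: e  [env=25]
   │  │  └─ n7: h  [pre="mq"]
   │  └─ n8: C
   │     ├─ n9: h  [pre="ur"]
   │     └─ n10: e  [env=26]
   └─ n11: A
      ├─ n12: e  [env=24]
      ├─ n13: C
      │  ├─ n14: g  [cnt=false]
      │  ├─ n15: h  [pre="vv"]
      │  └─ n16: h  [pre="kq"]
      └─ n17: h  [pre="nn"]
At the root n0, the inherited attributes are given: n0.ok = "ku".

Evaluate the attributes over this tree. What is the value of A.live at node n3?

-9

1. n0.ok = "ku"  [given at root]
2. n1.ok = "kup"  [S₀.ok ++ "p"]
3. n2.env = 14  [terminal]
4. n1.pre = -7  [e.env * -1 + 7]
5. n1.idx = 14  [len(S.ok) + 11]
6. n3.pre = true  [S₁.pre > -8]
7. n4.ok = "pr"  ["pr"]
8. n5.pre = false  [false]
9. n6.env = 25  [terminal]
10. n7.pre = "mq"  [terminal]
11. n5.fin = 25  [e.env]
12. n5.live = 25  [e.env * 3 - 50]
13. n5.lim = true  [A.pre == false]
14. n8.ok = true  [A.lim == true]
15. n9.pre = "ur"  [terminal]
16. n10.env = 26  [terminal]
17. n8.cnt = 17  [e.env - 9]
18. n8.hot = 5  [e.env - 21]
19. n4.pre = 19  [C.hot + 14]
20. n4.idx = 28  [A.fin + 3]
21. n11.pre = false  [A₀.pre == false]
22. n12.env = 24  [terminal]
23. n13.ok = true  [not A.pre]
24. n14.cnt = false  [terminal]
25. n15.pre = "vv"  [terminal]
26. n16.pre = "kq"  [terminal]
27. n13.cnt = 5  [len(h₁.pre) + 3]
28. n13.hot = 4  [len(h₀.pre) + 2]
29. n17.pre = "nn"  [terminal]
30. n11.fin = 30  [(if A.pre then C.hot else C.cnt) + 25]
31. n11.live = 14  [C.hot * -2 + 22]
32. n11.lim = false  [A.pre == true]
33. n3.fin = -4  [S.idx + A₁.fin - 62]
34. n3.live = -9  [S.pre * 2 - 47]
35. n3.lim = false  [false]
36. n0.pre = 3  [A.fin + 7]
37. n0.idx = 27  [len(S₀.ok) + 25]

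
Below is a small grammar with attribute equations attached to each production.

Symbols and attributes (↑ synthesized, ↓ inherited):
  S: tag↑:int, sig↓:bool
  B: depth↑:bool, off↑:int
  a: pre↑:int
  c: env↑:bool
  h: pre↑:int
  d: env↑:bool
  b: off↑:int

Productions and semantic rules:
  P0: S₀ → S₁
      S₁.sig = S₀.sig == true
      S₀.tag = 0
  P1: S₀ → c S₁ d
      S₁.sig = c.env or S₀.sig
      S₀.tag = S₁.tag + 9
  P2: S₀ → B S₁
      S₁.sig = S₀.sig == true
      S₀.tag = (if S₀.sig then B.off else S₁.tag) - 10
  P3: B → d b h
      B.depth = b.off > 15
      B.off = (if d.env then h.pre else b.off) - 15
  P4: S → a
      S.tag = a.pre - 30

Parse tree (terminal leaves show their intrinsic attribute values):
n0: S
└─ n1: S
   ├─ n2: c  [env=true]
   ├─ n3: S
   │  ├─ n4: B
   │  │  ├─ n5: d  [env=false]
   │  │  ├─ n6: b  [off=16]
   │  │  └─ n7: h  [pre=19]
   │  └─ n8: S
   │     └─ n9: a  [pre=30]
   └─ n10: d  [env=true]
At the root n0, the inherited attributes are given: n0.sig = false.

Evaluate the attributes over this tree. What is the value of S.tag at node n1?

1. n0.sig = false  [given at root]
2. n1.sig = false  [S₀.sig == true]
3. n2.env = true  [terminal]
4. n3.sig = true  [c.env or S₀.sig]
5. n5.env = false  [terminal]
6. n6.off = 16  [terminal]
7. n7.pre = 19  [terminal]
8. n4.depth = true  [b.off > 15]
9. n4.off = 1  [(if d.env then h.pre else b.off) - 15]
10. n8.sig = true  [S₀.sig == true]
11. n9.pre = 30  [terminal]
12. n8.tag = 0  [a.pre - 30]
13. n3.tag = -9  [(if S₀.sig then B.off else S₁.tag) - 10]
14. n10.env = true  [terminal]
15. n1.tag = 0  [S₁.tag + 9]
16. n0.tag = 0  [0]

0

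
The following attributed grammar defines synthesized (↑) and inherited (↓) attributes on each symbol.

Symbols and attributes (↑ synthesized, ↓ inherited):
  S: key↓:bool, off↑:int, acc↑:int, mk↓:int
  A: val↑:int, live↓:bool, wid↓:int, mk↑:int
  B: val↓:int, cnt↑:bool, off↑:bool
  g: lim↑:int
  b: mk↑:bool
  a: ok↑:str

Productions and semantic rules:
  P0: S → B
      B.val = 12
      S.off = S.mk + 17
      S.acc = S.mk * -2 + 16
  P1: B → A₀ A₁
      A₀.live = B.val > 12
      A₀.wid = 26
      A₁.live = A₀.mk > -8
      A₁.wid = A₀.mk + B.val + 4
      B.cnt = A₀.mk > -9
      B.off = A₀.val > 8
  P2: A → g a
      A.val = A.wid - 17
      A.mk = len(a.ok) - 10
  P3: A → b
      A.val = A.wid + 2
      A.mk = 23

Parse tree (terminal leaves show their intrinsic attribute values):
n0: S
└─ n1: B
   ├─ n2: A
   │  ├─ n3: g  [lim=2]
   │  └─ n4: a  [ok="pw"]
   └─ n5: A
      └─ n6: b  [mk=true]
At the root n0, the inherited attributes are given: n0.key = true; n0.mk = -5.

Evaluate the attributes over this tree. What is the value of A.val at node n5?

1. n0.key = true  [given at root]
2. n0.mk = -5  [given at root]
3. n1.val = 12  [12]
4. n2.live = false  [B.val > 12]
5. n2.wid = 26  [26]
6. n3.lim = 2  [terminal]
7. n4.ok = "pw"  [terminal]
8. n2.val = 9  [A.wid - 17]
9. n2.mk = -8  [len(a.ok) - 10]
10. n5.live = false  [A₀.mk > -8]
11. n5.wid = 8  [A₀.mk + B.val + 4]
12. n6.mk = true  [terminal]
13. n5.val = 10  [A.wid + 2]
14. n5.mk = 23  [23]
15. n1.cnt = true  [A₀.mk > -9]
16. n1.off = true  [A₀.val > 8]
17. n0.off = 12  [S.mk + 17]
18. n0.acc = 26  [S.mk * -2 + 16]

10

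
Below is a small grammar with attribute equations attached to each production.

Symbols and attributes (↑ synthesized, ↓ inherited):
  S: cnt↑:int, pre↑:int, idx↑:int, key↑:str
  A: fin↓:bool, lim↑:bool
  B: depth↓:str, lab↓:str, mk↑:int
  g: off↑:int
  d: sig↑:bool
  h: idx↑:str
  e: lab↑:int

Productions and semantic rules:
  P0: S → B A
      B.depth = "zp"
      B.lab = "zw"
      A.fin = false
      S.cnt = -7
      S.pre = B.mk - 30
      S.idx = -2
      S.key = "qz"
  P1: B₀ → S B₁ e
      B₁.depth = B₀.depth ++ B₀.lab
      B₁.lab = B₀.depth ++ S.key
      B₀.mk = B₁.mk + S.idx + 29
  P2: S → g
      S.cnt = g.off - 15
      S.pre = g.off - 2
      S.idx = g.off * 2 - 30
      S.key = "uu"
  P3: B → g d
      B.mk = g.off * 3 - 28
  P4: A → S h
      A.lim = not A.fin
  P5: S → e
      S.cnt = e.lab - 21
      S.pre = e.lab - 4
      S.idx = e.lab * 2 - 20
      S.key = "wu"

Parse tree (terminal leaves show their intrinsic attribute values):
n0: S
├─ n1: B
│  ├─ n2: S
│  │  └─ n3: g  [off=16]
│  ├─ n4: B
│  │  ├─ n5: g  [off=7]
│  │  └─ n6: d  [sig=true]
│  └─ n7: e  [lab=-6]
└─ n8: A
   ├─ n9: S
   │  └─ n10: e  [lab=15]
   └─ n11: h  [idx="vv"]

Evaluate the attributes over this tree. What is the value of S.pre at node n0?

-6

1. n1.depth = "zp"  ["zp"]
2. n1.lab = "zw"  ["zw"]
3. n3.off = 16  [terminal]
4. n2.cnt = 1  [g.off - 15]
5. n2.pre = 14  [g.off - 2]
6. n2.idx = 2  [g.off * 2 - 30]
7. n2.key = "uu"  ["uu"]
8. n4.depth = "zpzw"  [B₀.depth ++ B₀.lab]
9. n4.lab = "zpuu"  [B₀.depth ++ S.key]
10. n5.off = 7  [terminal]
11. n6.sig = true  [terminal]
12. n4.mk = -7  [g.off * 3 - 28]
13. n7.lab = -6  [terminal]
14. n1.mk = 24  [B₁.mk + S.idx + 29]
15. n8.fin = false  [false]
16. n10.lab = 15  [terminal]
17. n9.cnt = -6  [e.lab - 21]
18. n9.pre = 11  [e.lab - 4]
19. n9.idx = 10  [e.lab * 2 - 20]
20. n9.key = "wu"  ["wu"]
21. n11.idx = "vv"  [terminal]
22. n8.lim = true  [not A.fin]
23. n0.cnt = -7  [-7]
24. n0.pre = -6  [B.mk - 30]
25. n0.idx = -2  [-2]
26. n0.key = "qz"  ["qz"]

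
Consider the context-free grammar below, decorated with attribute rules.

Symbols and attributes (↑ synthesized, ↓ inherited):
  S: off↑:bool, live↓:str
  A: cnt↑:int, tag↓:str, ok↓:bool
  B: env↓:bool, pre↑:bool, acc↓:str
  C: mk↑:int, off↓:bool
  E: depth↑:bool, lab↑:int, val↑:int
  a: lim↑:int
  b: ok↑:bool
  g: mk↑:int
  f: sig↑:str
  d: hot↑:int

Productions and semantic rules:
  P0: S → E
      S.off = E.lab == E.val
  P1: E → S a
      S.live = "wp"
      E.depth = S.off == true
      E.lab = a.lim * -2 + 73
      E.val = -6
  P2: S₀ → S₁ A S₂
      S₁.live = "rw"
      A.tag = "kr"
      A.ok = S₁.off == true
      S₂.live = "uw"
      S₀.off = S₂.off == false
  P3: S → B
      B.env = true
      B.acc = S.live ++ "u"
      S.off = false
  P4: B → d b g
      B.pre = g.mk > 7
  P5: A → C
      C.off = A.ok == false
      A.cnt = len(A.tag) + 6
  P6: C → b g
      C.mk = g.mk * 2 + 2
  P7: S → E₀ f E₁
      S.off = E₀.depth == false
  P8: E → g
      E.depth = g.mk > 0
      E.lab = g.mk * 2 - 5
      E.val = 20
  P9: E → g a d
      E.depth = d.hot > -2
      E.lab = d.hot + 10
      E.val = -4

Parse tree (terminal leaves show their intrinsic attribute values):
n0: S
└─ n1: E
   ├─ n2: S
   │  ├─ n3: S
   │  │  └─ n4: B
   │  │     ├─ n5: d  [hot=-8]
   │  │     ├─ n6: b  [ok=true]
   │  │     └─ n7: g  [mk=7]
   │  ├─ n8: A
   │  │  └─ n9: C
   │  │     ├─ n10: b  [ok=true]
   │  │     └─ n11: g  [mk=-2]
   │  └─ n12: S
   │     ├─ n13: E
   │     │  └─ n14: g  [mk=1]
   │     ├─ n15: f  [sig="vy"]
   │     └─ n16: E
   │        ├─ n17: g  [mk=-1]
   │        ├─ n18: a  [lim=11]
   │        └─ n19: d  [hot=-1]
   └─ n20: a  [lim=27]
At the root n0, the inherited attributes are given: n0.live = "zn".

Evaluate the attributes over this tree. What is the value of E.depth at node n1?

true

1. n0.live = "zn"  [given at root]
2. n2.live = "wp"  ["wp"]
3. n3.live = "rw"  ["rw"]
4. n4.env = true  [true]
5. n4.acc = "rwu"  [S.live ++ "u"]
6. n5.hot = -8  [terminal]
7. n6.ok = true  [terminal]
8. n7.mk = 7  [terminal]
9. n4.pre = false  [g.mk > 7]
10. n3.off = false  [false]
11. n8.tag = "kr"  ["kr"]
12. n8.ok = false  [S₁.off == true]
13. n9.off = true  [A.ok == false]
14. n10.ok = true  [terminal]
15. n11.mk = -2  [terminal]
16. n9.mk = -2  [g.mk * 2 + 2]
17. n8.cnt = 8  [len(A.tag) + 6]
18. n12.live = "uw"  ["uw"]
19. n14.mk = 1  [terminal]
20. n13.depth = true  [g.mk > 0]
21. n13.lab = -3  [g.mk * 2 - 5]
22. n13.val = 20  [20]
23. n15.sig = "vy"  [terminal]
24. n17.mk = -1  [terminal]
25. n18.lim = 11  [terminal]
26. n19.hot = -1  [terminal]
27. n16.depth = true  [d.hot > -2]
28. n16.lab = 9  [d.hot + 10]
29. n16.val = -4  [-4]
30. n12.off = false  [E₀.depth == false]
31. n2.off = true  [S₂.off == false]
32. n20.lim = 27  [terminal]
33. n1.depth = true  [S.off == true]
34. n1.lab = 19  [a.lim * -2 + 73]
35. n1.val = -6  [-6]
36. n0.off = false  [E.lab == E.val]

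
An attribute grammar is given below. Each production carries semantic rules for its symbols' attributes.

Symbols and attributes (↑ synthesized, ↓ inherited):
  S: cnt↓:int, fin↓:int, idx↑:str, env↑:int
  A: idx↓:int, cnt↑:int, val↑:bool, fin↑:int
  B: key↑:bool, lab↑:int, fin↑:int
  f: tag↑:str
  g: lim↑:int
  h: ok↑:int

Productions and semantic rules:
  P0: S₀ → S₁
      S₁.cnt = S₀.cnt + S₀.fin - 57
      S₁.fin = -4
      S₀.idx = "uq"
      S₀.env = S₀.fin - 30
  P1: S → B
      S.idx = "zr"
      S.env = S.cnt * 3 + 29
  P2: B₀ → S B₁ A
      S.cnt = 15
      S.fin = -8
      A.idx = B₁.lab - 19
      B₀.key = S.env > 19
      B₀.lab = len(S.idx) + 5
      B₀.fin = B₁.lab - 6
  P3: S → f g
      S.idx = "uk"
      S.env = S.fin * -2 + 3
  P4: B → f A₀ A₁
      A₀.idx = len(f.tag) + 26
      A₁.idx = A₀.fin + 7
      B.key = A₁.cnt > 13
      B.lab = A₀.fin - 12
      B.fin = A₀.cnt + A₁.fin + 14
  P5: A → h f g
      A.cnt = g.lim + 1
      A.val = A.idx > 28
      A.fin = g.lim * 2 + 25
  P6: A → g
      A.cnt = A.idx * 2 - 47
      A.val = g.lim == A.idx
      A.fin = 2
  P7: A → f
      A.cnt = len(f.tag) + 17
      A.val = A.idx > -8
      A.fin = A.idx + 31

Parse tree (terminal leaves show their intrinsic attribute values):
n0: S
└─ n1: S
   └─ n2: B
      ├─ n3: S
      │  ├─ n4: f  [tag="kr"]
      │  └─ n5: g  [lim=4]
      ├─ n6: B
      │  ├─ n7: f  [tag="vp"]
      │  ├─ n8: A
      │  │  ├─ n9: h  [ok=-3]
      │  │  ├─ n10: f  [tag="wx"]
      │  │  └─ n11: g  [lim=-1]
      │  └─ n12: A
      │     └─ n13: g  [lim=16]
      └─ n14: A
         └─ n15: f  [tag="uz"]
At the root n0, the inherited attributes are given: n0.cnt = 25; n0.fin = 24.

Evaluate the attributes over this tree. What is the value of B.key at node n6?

false

1. n0.cnt = 25  [given at root]
2. n0.fin = 24  [given at root]
3. n1.cnt = -8  [S₀.cnt + S₀.fin - 57]
4. n1.fin = -4  [-4]
5. n3.cnt = 15  [15]
6. n3.fin = -8  [-8]
7. n4.tag = "kr"  [terminal]
8. n5.lim = 4  [terminal]
9. n3.idx = "uk"  ["uk"]
10. n3.env = 19  [S.fin * -2 + 3]
11. n7.tag = "vp"  [terminal]
12. n8.idx = 28  [len(f.tag) + 26]
13. n9.ok = -3  [terminal]
14. n10.tag = "wx"  [terminal]
15. n11.lim = -1  [terminal]
16. n8.cnt = 0  [g.lim + 1]
17. n8.val = false  [A.idx > 28]
18. n8.fin = 23  [g.lim * 2 + 25]
19. n12.idx = 30  [A₀.fin + 7]
20. n13.lim = 16  [terminal]
21. n12.cnt = 13  [A.idx * 2 - 47]
22. n12.val = false  [g.lim == A.idx]
23. n12.fin = 2  [2]
24. n6.key = false  [A₁.cnt > 13]
25. n6.lab = 11  [A₀.fin - 12]
26. n6.fin = 16  [A₀.cnt + A₁.fin + 14]
27. n14.idx = -8  [B₁.lab - 19]
28. n15.tag = "uz"  [terminal]
29. n14.cnt = 19  [len(f.tag) + 17]
30. n14.val = false  [A.idx > -8]
31. n14.fin = 23  [A.idx + 31]
32. n2.key = false  [S.env > 19]
33. n2.lab = 7  [len(S.idx) + 5]
34. n2.fin = 5  [B₁.lab - 6]
35. n1.idx = "zr"  ["zr"]
36. n1.env = 5  [S.cnt * 3 + 29]
37. n0.idx = "uq"  ["uq"]
38. n0.env = -6  [S₀.fin - 30]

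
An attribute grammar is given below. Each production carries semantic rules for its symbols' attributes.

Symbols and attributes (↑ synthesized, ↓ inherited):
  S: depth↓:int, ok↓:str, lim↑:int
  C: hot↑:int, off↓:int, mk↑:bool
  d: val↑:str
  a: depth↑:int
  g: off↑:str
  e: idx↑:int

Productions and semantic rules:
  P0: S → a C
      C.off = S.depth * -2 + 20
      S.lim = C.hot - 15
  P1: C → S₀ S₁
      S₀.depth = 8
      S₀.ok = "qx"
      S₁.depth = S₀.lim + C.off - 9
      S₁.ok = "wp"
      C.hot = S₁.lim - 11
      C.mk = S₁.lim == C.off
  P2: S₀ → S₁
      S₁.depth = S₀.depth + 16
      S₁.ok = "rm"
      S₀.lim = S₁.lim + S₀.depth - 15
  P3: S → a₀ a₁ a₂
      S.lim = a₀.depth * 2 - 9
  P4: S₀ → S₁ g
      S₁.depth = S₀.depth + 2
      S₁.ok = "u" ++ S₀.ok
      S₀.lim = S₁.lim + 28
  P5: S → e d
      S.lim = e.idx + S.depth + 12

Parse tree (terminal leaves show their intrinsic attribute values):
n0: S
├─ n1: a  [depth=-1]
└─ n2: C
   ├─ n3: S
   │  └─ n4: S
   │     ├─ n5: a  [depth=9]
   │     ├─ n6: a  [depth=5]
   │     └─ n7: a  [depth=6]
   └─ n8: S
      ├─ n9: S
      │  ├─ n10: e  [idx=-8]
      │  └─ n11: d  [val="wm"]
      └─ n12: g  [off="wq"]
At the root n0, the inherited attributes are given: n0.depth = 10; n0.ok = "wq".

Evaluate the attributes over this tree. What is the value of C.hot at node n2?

1. n0.depth = 10  [given at root]
2. n0.ok = "wq"  [given at root]
3. n1.depth = -1  [terminal]
4. n2.off = 0  [S.depth * -2 + 20]
5. n3.depth = 8  [8]
6. n3.ok = "qx"  ["qx"]
7. n4.depth = 24  [S₀.depth + 16]
8. n4.ok = "rm"  ["rm"]
9. n5.depth = 9  [terminal]
10. n6.depth = 5  [terminal]
11. n7.depth = 6  [terminal]
12. n4.lim = 9  [a₀.depth * 2 - 9]
13. n3.lim = 2  [S₁.lim + S₀.depth - 15]
14. n8.depth = -7  [S₀.lim + C.off - 9]
15. n8.ok = "wp"  ["wp"]
16. n9.depth = -5  [S₀.depth + 2]
17. n9.ok = "uwp"  ["u" ++ S₀.ok]
18. n10.idx = -8  [terminal]
19. n11.val = "wm"  [terminal]
20. n9.lim = -1  [e.idx + S.depth + 12]
21. n12.off = "wq"  [terminal]
22. n8.lim = 27  [S₁.lim + 28]
23. n2.hot = 16  [S₁.lim - 11]
24. n2.mk = false  [S₁.lim == C.off]
25. n0.lim = 1  [C.hot - 15]

16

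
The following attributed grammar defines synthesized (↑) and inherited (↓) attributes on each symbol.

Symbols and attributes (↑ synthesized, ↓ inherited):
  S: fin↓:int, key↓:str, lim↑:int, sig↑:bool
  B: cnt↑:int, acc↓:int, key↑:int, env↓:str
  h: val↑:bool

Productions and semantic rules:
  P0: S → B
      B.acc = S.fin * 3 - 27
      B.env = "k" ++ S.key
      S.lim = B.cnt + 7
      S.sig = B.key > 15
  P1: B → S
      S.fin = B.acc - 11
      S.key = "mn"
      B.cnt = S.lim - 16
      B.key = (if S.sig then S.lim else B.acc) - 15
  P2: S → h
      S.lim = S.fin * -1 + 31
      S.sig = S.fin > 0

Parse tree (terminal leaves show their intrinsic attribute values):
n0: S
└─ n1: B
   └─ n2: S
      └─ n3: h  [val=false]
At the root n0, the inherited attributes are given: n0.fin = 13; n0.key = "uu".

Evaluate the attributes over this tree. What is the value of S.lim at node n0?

1. n0.fin = 13  [given at root]
2. n0.key = "uu"  [given at root]
3. n1.acc = 12  [S.fin * 3 - 27]
4. n1.env = "kuu"  ["k" ++ S.key]
5. n2.fin = 1  [B.acc - 11]
6. n2.key = "mn"  ["mn"]
7. n3.val = false  [terminal]
8. n2.lim = 30  [S.fin * -1 + 31]
9. n2.sig = true  [S.fin > 0]
10. n1.cnt = 14  [S.lim - 16]
11. n1.key = 15  [(if S.sig then S.lim else B.acc) - 15]
12. n0.lim = 21  [B.cnt + 7]
13. n0.sig = false  [B.key > 15]

21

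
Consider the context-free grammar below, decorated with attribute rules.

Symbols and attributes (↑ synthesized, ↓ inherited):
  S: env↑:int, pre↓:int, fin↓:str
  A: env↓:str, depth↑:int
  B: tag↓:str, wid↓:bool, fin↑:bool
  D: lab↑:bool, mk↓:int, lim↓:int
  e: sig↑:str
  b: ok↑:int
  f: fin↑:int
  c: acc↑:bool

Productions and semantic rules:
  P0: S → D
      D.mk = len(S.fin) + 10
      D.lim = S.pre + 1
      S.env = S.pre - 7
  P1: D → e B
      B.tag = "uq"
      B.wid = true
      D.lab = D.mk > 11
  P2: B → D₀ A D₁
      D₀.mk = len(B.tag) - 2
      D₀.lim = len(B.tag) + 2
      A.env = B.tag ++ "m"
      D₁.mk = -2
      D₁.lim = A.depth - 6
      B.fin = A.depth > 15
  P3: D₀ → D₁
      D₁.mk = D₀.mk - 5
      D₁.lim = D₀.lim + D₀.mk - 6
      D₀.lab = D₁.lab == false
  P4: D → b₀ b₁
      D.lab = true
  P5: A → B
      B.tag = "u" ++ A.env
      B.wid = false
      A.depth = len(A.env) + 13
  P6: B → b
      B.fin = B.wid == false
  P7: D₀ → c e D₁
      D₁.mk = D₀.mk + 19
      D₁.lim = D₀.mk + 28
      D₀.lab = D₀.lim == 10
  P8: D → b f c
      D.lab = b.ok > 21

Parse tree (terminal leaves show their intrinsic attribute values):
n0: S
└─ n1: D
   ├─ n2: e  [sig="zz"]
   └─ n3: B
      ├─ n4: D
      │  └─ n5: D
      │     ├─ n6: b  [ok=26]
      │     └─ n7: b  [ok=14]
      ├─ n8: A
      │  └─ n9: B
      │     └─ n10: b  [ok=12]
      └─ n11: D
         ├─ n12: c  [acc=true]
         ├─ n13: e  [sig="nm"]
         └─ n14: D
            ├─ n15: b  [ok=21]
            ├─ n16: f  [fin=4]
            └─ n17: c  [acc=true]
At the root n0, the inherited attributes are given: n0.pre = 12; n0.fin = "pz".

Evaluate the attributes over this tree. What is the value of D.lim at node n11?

10

1. n0.pre = 12  [given at root]
2. n0.fin = "pz"  [given at root]
3. n1.mk = 12  [len(S.fin) + 10]
4. n1.lim = 13  [S.pre + 1]
5. n2.sig = "zz"  [terminal]
6. n3.tag = "uq"  ["uq"]
7. n3.wid = true  [true]
8. n4.mk = 0  [len(B.tag) - 2]
9. n4.lim = 4  [len(B.tag) + 2]
10. n5.mk = -5  [D₀.mk - 5]
11. n5.lim = -2  [D₀.lim + D₀.mk - 6]
12. n6.ok = 26  [terminal]
13. n7.ok = 14  [terminal]
14. n5.lab = true  [true]
15. n4.lab = false  [D₁.lab == false]
16. n8.env = "uqm"  [B.tag ++ "m"]
17. n9.tag = "uuqm"  ["u" ++ A.env]
18. n9.wid = false  [false]
19. n10.ok = 12  [terminal]
20. n9.fin = true  [B.wid == false]
21. n8.depth = 16  [len(A.env) + 13]
22. n11.mk = -2  [-2]
23. n11.lim = 10  [A.depth - 6]
24. n12.acc = true  [terminal]
25. n13.sig = "nm"  [terminal]
26. n14.mk = 17  [D₀.mk + 19]
27. n14.lim = 26  [D₀.mk + 28]
28. n15.ok = 21  [terminal]
29. n16.fin = 4  [terminal]
30. n17.acc = true  [terminal]
31. n14.lab = false  [b.ok > 21]
32. n11.lab = true  [D₀.lim == 10]
33. n3.fin = true  [A.depth > 15]
34. n1.lab = true  [D.mk > 11]
35. n0.env = 5  [S.pre - 7]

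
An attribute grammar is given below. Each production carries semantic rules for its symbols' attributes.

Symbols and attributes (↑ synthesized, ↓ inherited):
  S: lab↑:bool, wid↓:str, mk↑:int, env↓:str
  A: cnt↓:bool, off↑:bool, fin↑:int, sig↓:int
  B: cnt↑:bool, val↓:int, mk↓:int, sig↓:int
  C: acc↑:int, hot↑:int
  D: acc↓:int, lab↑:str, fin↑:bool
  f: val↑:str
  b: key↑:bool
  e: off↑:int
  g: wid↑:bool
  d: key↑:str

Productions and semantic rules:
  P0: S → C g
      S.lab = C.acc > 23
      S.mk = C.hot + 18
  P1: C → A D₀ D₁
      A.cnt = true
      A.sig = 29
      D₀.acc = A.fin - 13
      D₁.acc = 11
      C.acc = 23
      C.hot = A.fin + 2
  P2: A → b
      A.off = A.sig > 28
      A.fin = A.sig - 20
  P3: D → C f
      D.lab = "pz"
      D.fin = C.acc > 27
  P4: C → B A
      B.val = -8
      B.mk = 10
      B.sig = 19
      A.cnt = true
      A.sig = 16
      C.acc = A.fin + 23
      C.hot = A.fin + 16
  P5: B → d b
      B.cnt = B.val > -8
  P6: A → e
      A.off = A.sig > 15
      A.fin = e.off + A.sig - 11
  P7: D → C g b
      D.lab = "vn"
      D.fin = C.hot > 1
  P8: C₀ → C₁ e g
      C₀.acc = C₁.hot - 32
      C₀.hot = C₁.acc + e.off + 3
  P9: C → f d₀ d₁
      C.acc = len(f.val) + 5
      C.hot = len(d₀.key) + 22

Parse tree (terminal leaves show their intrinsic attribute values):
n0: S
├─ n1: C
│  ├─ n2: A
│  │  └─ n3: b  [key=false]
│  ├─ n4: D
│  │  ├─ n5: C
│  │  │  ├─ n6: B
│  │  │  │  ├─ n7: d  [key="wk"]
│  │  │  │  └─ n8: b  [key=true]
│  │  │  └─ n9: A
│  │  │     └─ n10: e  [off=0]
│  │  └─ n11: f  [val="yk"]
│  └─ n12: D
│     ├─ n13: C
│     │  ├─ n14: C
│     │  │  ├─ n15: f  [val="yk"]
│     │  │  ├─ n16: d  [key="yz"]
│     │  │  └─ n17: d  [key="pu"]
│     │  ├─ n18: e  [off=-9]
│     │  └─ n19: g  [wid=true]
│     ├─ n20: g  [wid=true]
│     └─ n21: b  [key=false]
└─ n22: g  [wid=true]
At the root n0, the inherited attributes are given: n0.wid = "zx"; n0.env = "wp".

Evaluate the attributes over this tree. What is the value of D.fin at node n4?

1. n0.wid = "zx"  [given at root]
2. n0.env = "wp"  [given at root]
3. n2.cnt = true  [true]
4. n2.sig = 29  [29]
5. n3.key = false  [terminal]
6. n2.off = true  [A.sig > 28]
7. n2.fin = 9  [A.sig - 20]
8. n4.acc = -4  [A.fin - 13]
9. n6.val = -8  [-8]
10. n6.mk = 10  [10]
11. n6.sig = 19  [19]
12. n7.key = "wk"  [terminal]
13. n8.key = true  [terminal]
14. n6.cnt = false  [B.val > -8]
15. n9.cnt = true  [true]
16. n9.sig = 16  [16]
17. n10.off = 0  [terminal]
18. n9.off = true  [A.sig > 15]
19. n9.fin = 5  [e.off + A.sig - 11]
20. n5.acc = 28  [A.fin + 23]
21. n5.hot = 21  [A.fin + 16]
22. n11.val = "yk"  [terminal]
23. n4.lab = "pz"  ["pz"]
24. n4.fin = true  [C.acc > 27]
25. n12.acc = 11  [11]
26. n15.val = "yk"  [terminal]
27. n16.key = "yz"  [terminal]
28. n17.key = "pu"  [terminal]
29. n14.acc = 7  [len(f.val) + 5]
30. n14.hot = 24  [len(d₀.key) + 22]
31. n18.off = -9  [terminal]
32. n19.wid = true  [terminal]
33. n13.acc = -8  [C₁.hot - 32]
34. n13.hot = 1  [C₁.acc + e.off + 3]
35. n20.wid = true  [terminal]
36. n21.key = false  [terminal]
37. n12.lab = "vn"  ["vn"]
38. n12.fin = false  [C.hot > 1]
39. n1.acc = 23  [23]
40. n1.hot = 11  [A.fin + 2]
41. n22.wid = true  [terminal]
42. n0.lab = false  [C.acc > 23]
43. n0.mk = 29  [C.hot + 18]

true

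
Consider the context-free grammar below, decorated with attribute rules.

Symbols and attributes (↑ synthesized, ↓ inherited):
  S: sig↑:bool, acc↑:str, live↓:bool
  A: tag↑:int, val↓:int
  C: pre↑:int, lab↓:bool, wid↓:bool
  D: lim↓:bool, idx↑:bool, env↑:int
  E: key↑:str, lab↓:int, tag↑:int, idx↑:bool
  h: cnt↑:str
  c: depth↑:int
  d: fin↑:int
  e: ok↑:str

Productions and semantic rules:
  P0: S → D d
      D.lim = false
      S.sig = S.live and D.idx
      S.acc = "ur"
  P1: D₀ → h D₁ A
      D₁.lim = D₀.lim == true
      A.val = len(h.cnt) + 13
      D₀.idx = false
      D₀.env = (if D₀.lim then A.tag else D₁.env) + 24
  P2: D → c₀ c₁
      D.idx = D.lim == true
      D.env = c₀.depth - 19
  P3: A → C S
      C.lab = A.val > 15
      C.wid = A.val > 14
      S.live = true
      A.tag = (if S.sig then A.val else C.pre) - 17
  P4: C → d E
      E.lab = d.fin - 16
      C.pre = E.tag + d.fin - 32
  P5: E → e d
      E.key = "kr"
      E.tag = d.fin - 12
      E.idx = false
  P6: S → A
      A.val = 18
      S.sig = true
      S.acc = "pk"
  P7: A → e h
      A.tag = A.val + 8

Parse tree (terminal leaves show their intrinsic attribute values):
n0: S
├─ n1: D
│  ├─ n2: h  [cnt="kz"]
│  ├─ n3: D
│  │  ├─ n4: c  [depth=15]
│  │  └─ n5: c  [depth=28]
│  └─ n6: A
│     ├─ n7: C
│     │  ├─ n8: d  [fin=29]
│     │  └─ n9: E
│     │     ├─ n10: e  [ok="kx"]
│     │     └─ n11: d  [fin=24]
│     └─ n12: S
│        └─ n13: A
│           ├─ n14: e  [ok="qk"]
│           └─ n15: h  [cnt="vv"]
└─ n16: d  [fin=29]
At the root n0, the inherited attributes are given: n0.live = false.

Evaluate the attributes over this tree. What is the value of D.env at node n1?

1. n0.live = false  [given at root]
2. n1.lim = false  [false]
3. n2.cnt = "kz"  [terminal]
4. n3.lim = false  [D₀.lim == true]
5. n4.depth = 15  [terminal]
6. n5.depth = 28  [terminal]
7. n3.idx = false  [D.lim == true]
8. n3.env = -4  [c₀.depth - 19]
9. n6.val = 15  [len(h.cnt) + 13]
10. n7.lab = false  [A.val > 15]
11. n7.wid = true  [A.val > 14]
12. n8.fin = 29  [terminal]
13. n9.lab = 13  [d.fin - 16]
14. n10.ok = "kx"  [terminal]
15. n11.fin = 24  [terminal]
16. n9.key = "kr"  ["kr"]
17. n9.tag = 12  [d.fin - 12]
18. n9.idx = false  [false]
19. n7.pre = 9  [E.tag + d.fin - 32]
20. n12.live = true  [true]
21. n13.val = 18  [18]
22. n14.ok = "qk"  [terminal]
23. n15.cnt = "vv"  [terminal]
24. n13.tag = 26  [A.val + 8]
25. n12.sig = true  [true]
26. n12.acc = "pk"  ["pk"]
27. n6.tag = -2  [(if S.sig then A.val else C.pre) - 17]
28. n1.idx = false  [false]
29. n1.env = 20  [(if D₀.lim then A.tag else D₁.env) + 24]
30. n16.fin = 29  [terminal]
31. n0.sig = false  [S.live and D.idx]
32. n0.acc = "ur"  ["ur"]

20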